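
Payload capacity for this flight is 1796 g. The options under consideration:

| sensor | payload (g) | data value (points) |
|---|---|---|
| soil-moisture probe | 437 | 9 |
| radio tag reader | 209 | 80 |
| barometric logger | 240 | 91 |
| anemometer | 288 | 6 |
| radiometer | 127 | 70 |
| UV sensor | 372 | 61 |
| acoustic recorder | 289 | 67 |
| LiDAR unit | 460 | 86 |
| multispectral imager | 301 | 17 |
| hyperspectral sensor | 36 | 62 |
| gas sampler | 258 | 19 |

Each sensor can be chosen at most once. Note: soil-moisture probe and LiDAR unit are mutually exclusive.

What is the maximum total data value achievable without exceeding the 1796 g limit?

517

The ratio ordering already packs tightly: radio tag reader + barometric logger + radiometer + UV sensor + acoustic recorder + LiDAR unit + hyperspectral sensor, 1733 g, 517.
Next best is radio tag reader + barometric logger + radiometer + acoustic recorder + LiDAR unit + hyperspectral sensor + gas sampler at 475 (1619 g) — short by 42.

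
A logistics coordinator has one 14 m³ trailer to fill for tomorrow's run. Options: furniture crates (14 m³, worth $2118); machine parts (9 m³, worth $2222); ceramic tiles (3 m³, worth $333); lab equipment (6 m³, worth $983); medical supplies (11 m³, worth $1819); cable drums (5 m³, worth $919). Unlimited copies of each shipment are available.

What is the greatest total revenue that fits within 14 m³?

Density check — machine parts 246.89, cable drums 183.80, medical supplies 165.36 are the best per m³.
The ratio ordering already packs tightly: machine parts + cable drums, 14 m³, 3141.
No other feasible combination exceeds 3141.

3141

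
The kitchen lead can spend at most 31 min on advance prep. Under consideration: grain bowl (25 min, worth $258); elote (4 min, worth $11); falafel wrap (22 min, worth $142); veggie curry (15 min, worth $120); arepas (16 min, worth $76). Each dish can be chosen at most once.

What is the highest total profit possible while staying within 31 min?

269

Ranking by ratio (profit/min): grain bowl 10.32, veggie curry 8.00, falafel wrap 6.45.
Best packing: grain bowl + elote — 29 min, 269 total.
That's the maximum — no swap from here does better than 269.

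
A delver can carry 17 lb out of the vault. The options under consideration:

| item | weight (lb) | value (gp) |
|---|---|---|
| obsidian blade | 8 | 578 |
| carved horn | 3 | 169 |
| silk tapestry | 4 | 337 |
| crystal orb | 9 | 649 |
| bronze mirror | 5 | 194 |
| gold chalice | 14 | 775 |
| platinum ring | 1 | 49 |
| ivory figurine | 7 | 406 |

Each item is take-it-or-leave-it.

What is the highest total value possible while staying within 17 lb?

The ratio heuristic lands on obsidian blade + carved horn + silk tapestry + platinum ring (1133) but leaves 1 lb idle.
The 8 lb tied up in carved horn and silk tapestry and platinum ring is better spent on crystal orb — total rises to 1227 (17 lb).
Runner-up carved horn + silk tapestry + crystal orb + platinum ring tops out at 1204.

1227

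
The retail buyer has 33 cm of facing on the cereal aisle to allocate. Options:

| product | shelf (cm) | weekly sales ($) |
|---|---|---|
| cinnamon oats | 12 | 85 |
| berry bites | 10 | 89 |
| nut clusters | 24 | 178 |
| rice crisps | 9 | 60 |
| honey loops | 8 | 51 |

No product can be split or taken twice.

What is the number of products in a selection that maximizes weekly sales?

Best achievable weekly sales is 238.
One optimal bundle: nut clusters + rice crisps (33 cm).
Every optimal selection uses 2 products.

2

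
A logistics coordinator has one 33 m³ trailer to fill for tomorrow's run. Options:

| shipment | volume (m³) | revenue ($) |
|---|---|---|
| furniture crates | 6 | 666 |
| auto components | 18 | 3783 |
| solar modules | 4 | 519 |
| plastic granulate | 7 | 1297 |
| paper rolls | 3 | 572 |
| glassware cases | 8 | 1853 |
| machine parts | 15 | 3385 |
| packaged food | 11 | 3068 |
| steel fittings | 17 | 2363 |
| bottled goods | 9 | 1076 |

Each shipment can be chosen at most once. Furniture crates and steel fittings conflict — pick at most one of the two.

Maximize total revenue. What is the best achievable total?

7750

Density check — packaged food 278.91, glassware cases 231.62, machine parts 225.67, auto components 210.17 are the best per m³.
Taking the top-ratio shipments first gives solar modules + plastic granulate + paper rolls + glassware cases + packaged food for 7309 (33 m³).
Dropping solar modules and paper rolls and glassware cases frees 15 m³; slotting in machine parts (15 m³) lifts the total to 7750 at 33 m³.
Runner-up solar modules + paper rolls + machine parts + packaged food tops out at 7544.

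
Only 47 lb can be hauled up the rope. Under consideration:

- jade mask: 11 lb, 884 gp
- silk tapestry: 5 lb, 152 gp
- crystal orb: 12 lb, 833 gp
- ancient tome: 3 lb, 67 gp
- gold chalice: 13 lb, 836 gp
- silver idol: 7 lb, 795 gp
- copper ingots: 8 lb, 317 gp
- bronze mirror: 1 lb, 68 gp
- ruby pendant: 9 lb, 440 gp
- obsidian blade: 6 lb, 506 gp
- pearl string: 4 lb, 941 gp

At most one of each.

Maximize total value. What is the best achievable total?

4289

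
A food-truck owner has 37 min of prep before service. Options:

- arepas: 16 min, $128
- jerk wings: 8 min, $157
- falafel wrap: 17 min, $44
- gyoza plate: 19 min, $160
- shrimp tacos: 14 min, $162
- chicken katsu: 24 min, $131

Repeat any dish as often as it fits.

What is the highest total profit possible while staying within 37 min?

628

By profit per min: jerk wings 19.62, shrimp tacos 11.57, gyoza plate 8.42 lead.
Taking 4×jerk wings: 32 min used, 628 in profit.
No other feasible combination exceeds 628.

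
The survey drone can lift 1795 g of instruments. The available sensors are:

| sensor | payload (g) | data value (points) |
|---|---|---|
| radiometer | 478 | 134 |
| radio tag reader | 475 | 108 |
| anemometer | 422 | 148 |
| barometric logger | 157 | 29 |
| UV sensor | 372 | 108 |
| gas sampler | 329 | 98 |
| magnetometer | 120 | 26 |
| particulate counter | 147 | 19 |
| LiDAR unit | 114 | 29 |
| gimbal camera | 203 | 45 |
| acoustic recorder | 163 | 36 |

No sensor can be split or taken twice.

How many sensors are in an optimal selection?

5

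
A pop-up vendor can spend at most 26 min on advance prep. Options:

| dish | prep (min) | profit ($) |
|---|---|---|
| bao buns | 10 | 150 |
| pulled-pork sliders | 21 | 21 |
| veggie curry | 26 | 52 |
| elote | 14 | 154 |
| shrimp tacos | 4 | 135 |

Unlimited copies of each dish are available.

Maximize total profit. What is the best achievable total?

Ranking by ratio (profit/min): shrimp tacos 33.75, bao buns 15.00, elote 11.00.
Taking 6×shrimp tacos: 24 min used, 810 in profit.
Nothing else within 26 min beats 810.

810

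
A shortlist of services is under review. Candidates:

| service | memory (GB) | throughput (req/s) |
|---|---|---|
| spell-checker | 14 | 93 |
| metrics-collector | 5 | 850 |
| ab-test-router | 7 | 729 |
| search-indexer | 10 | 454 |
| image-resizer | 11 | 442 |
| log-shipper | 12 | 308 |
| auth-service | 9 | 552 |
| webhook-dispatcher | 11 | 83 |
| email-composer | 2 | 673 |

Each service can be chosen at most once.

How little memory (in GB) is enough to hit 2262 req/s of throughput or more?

23

Need the lightest bundle worth ≥ 2262.
metrics-collector + ab-test-router + auth-service + email-composer: 2804 throughput at 23 GB.
No combination under 23 GB hits 2262.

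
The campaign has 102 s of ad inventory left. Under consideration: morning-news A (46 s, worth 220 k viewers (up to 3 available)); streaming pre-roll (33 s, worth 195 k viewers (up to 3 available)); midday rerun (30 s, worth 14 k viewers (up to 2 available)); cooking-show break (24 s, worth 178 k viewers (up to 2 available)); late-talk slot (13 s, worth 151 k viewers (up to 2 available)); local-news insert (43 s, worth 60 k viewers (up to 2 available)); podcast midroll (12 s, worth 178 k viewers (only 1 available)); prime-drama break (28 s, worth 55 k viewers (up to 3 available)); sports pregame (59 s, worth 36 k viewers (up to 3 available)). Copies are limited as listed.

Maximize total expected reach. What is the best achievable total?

853

Greedy by ratio would take 2×cooking-show break + 2×late-talk slot + podcast midroll: 86 s used, total 836.
Dropping cooking-show break frees 24 s; slotting in streaming pre-roll (33 s) lifts the total to 853 at 95 s.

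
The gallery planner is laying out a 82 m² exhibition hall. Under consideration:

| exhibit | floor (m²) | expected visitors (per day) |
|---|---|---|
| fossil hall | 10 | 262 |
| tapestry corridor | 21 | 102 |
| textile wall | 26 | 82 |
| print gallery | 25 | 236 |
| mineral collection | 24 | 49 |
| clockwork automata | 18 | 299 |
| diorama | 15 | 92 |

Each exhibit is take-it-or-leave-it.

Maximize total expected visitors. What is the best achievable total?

Taking the top-ratio exhibits first gives fossil hall + print gallery + clockwork automata + diorama for 889 (68 m²).
Dropping diorama frees 15 m²; slotting in tapestry corridor (21 m²) lifts the total to 899 at 74 m².
Runner-up fossil hall + print gallery + clockwork automata + diorama tops out at 889.

899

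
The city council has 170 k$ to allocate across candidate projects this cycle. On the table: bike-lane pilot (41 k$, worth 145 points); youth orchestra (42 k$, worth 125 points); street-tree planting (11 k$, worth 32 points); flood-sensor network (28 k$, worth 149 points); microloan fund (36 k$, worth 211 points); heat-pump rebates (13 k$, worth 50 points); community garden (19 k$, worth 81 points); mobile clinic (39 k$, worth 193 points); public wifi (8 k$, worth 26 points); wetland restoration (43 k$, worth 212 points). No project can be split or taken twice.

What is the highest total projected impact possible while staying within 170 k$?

847

The ratio heuristic lands on flood-sensor network + microloan fund + community garden + mobile clinic + wetland restoration (846) but leaves 5 k$ idle.
Dropping community garden frees 19 k$; slotting in street-tree planting + heat-pump rebates (24 k$) lifts the total to 847 at 170 k$.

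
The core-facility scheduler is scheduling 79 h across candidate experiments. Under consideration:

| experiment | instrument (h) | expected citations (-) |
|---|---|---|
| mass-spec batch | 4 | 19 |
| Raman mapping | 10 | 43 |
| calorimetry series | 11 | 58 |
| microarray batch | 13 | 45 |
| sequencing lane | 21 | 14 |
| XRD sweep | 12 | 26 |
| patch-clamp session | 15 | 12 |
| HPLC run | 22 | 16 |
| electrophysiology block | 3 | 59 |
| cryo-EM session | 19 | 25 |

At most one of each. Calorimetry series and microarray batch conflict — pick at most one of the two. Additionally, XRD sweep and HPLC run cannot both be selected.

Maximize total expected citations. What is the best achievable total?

Mass-spec batch + Raman mapping + calorimetry series + XRD sweep + patch-clamp session + electrophysiology block + cryo-EM session uses 74 of the 79 h and totals 242.
Next best is mass-spec batch + Raman mapping + calorimetry series + sequencing lane + XRD sweep + patch-clamp session + electrophysiology block at 231 (76 h) — short by 11.

242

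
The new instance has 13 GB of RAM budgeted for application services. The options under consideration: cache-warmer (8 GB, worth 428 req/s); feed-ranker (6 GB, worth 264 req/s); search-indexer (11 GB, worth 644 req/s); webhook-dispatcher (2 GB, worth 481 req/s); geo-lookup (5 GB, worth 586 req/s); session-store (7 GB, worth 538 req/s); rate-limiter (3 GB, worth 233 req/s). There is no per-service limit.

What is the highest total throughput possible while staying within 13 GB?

2886

Density check — webhook-dispatcher 240.50, geo-lookup 117.20, rate-limiter 77.67, session-store 76.86 are the best per GB.
Best packing: 6×webhook-dispatcher — 12 GB, 2886 total.
The spare 1 GB is too small for any remaining service, and no exchange beats 2886.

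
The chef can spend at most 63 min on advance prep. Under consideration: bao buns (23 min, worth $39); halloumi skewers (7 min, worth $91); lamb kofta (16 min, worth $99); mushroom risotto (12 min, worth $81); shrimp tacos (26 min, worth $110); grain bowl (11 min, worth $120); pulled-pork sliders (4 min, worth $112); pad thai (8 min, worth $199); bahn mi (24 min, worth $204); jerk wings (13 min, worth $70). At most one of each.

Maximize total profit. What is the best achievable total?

734

By profit per min: pulled-pork sliders 28.00, pad thai 24.88, halloumi skewers 13.00, grain bowl 10.91 lead.
Taking the top-ratio dishes first gives halloumi skewers + grain bowl + pulled-pork sliders + pad thai + bahn mi for 726 (54 min).
The 7 min tied up in halloumi skewers is better spent on lamb kofta — total rises to 734 (63 min).
Runner-up halloumi skewers + grain bowl + pulled-pork sliders + pad thai + bahn mi tops out at 726.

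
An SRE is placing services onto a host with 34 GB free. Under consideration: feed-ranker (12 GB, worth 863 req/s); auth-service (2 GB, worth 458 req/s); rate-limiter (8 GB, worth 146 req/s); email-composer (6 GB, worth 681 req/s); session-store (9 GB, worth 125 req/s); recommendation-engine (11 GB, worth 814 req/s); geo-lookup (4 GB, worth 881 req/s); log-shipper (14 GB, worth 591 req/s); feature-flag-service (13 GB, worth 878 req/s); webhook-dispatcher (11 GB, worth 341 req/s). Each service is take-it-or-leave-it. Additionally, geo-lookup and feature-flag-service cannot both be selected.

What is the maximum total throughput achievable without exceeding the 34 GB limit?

A density-first pass picks auth-service + email-composer + recommendation-engine + geo-lookup + webhook-dispatcher — 3175 at 34 GB.
The 13 GB tied up in auth-service and webhook-dispatcher is better spent on feed-ranker — total rises to 3239 (33 GB).
Nothing else feasible within 34 GB beats 3239.

3239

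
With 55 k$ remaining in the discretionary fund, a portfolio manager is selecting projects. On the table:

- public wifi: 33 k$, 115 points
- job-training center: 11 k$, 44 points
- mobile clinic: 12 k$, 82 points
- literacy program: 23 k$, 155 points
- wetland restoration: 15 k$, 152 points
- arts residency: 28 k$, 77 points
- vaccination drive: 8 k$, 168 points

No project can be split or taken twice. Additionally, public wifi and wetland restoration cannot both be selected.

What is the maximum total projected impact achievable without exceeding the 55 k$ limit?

475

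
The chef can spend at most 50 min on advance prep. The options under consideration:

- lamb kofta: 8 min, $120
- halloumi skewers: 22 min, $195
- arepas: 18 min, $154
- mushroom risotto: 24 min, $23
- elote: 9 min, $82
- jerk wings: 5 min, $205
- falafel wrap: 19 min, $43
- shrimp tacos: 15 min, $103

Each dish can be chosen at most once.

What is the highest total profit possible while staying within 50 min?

623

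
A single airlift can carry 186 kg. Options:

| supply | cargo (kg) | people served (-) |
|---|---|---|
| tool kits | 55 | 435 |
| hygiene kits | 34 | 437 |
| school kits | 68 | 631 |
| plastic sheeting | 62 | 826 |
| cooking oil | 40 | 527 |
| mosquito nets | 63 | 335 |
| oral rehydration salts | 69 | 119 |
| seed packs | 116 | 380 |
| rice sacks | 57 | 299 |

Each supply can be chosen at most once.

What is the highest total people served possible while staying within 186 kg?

1984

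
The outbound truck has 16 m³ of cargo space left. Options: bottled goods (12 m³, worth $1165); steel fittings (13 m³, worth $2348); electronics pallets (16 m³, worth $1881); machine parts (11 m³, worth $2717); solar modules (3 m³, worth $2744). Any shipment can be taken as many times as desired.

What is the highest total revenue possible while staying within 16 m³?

Taking 5×solar modules: 15 m³ used, 13720 in revenue.
Every other selection either busts 16 m³ or fails to beat 13720.

13720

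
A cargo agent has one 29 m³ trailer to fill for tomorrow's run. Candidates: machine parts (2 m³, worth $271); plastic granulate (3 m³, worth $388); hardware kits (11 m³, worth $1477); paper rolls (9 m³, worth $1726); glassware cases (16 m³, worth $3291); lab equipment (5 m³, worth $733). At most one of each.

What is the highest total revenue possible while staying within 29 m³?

5405

Greedy by ratio would take machine parts + paper rolls + glassware cases: 27 m³ used, total 5288.
Dropping machine parts frees 2 m³; slotting in plastic granulate (3 m³) lifts the total to 5405 at 28 m³.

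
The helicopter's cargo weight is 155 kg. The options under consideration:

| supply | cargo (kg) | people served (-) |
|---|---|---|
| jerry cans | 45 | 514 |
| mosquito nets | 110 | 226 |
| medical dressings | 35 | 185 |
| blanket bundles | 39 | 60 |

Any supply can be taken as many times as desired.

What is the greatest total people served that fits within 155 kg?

1542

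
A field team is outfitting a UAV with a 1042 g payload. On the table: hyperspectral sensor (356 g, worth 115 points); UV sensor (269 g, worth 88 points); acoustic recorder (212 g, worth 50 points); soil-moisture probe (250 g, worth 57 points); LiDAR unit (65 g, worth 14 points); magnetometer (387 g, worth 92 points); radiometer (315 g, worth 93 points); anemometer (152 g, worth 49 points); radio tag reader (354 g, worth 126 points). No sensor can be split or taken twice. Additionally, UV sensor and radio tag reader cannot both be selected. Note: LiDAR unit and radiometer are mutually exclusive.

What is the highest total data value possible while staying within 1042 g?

Ranking by ratio (data value/g): radio tag reader 0.36, UV sensor 0.33, hyperspectral sensor 0.32.
Taking hyperspectral sensor + radiometer + radio tag reader: 1025 g used, 334 in data value.

334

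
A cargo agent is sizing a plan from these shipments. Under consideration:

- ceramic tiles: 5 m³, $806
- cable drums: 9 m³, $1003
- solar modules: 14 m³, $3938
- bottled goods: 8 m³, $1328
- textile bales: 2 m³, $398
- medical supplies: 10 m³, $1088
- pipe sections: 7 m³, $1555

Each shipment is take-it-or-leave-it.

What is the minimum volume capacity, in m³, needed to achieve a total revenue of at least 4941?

Minimise m³ subject to total revenue ≥ 4941.
ceramic tiles + solar modules + textile bales reaches 5142 using 21 m³.
No combination under 21 m³ hits 4941.

21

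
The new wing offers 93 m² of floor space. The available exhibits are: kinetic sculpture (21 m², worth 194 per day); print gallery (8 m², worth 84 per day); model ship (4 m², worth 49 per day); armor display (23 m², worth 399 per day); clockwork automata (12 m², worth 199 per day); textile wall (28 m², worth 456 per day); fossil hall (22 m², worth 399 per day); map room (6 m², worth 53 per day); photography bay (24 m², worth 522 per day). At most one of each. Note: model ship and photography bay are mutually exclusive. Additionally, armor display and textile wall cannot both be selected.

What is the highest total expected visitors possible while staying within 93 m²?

1629

Best packing: clockwork automata + textile wall + fossil hall + map room + photography bay — 92 m², 1629 total.
Runner-up print gallery + armor display + clockwork automata + fossil hall + photography bay tops out at 1603.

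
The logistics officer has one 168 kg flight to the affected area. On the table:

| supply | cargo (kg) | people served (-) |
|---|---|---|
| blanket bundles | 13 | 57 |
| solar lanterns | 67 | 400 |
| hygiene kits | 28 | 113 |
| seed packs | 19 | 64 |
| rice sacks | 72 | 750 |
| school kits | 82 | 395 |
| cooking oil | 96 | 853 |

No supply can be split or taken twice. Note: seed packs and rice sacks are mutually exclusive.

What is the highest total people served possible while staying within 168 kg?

1603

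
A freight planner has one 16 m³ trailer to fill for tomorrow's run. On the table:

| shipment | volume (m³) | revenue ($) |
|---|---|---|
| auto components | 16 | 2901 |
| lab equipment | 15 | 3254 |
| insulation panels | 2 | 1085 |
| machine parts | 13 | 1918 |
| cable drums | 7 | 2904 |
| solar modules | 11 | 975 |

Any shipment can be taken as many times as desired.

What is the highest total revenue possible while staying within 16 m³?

Density check — insulation panels 542.50, cable drums 414.86, lab equipment 216.93, auto components 181.31 are the best per m³.
Best packing: 8×insulation panels — 16 m³, 8680 total.
Every other selection either busts 16 m³ or fails to beat 8680.

8680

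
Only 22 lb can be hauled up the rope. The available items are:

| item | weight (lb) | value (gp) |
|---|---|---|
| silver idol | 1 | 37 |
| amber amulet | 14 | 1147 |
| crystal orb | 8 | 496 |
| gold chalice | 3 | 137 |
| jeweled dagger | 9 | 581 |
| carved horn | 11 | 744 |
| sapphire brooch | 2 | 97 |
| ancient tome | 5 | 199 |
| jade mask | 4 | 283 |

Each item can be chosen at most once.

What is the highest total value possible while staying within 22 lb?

The ratio heuristic lands on silver idol + amber amulet + sapphire brooch + jade mask (1564) but leaves 1 lb idle.
Dropping silver idol and sapphire brooch and jade mask frees 7 lb; slotting in crystal orb (8 lb) lifts the total to 1643 at 22 lb.
Nothing else within 22 lb beats 1643.

1643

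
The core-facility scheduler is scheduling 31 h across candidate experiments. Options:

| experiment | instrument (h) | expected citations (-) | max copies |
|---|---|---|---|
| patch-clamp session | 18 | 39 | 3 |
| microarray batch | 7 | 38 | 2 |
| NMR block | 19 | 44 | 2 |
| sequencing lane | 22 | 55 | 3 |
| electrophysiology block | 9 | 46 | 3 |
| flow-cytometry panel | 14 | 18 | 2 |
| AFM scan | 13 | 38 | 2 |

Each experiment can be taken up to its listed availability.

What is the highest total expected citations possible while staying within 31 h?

Filling by ratio: 2×microarray batch + electrophysiology block for 122, with 8 h left unused.
Dropping 2×microarray batch frees 14 h; slotting in 2×electrophysiology block (18 h) lifts the total to 138 at 27 h.
Every other selection either busts 31 h or exceeds an availability limit or fails to beat 138.

138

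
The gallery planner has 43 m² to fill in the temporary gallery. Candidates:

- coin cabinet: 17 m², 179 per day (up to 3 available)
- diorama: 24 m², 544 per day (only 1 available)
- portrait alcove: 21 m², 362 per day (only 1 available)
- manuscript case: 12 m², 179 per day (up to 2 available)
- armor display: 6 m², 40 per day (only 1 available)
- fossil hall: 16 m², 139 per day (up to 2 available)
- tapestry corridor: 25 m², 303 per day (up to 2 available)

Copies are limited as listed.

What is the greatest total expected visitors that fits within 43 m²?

The ratio ordering already packs tightly: diorama + manuscript case + armor display, 42 m², 763.
The spare 1 m² is too small for any remaining exhibit, and no exchange beats 763.

763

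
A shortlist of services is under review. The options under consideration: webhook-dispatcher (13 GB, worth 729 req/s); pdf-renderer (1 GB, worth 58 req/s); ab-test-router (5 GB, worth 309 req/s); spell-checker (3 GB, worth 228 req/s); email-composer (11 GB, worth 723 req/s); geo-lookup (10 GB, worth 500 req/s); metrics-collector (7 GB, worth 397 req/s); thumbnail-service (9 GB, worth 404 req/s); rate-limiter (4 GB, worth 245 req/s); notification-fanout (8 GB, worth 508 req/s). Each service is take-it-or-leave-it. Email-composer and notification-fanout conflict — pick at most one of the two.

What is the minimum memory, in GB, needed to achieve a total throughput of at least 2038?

33

Minimise GB subject to total throughput ≥ 2038.
Taking webhook-dispatcher + pdf-renderer + ab-test-router + spell-checker + email-composer gives 2047 (≥ 2038) for 33 GB.
No combination under 33 GB hits 2038.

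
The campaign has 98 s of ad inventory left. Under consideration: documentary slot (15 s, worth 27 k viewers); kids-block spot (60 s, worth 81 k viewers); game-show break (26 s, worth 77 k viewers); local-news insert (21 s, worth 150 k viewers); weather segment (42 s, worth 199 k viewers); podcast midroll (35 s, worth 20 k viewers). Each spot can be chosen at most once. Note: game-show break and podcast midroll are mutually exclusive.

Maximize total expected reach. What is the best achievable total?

Taking game-show break + local-news insert + weather segment: 89 s used, 426 in expected reach.
Every other selection either busts 98 s or breaks a pairing rule or fails to beat 426.

426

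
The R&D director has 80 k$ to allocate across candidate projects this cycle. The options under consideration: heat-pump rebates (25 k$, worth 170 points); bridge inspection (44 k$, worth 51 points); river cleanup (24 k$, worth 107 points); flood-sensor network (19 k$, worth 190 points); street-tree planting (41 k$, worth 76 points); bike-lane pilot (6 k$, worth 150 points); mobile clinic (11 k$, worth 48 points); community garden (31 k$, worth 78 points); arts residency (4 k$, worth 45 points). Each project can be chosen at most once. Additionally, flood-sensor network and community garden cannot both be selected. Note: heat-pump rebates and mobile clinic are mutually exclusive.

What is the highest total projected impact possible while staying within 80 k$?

662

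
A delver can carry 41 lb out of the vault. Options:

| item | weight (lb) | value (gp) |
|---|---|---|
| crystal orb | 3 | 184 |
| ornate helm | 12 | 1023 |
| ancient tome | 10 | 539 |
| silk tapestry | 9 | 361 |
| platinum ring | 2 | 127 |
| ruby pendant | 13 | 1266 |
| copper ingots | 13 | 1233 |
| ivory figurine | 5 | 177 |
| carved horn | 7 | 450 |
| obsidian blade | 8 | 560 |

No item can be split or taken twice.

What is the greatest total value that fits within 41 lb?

Ranking by ratio (value/lb): ruby pendant 97.38, copper ingots 94.85, ornate helm 85.25, obsidian blade 70.00.
Filling by ratio: ornate helm + platinum ring + ruby pendant + copper ingots for 3649, with 1 lb left unused.
The 2 lb tied up in platinum ring is better spent on crystal orb — total rises to 3706 (41 lb).
Runner-up ornate helm + platinum ring + ruby pendant + copper ingots tops out at 3649.

3706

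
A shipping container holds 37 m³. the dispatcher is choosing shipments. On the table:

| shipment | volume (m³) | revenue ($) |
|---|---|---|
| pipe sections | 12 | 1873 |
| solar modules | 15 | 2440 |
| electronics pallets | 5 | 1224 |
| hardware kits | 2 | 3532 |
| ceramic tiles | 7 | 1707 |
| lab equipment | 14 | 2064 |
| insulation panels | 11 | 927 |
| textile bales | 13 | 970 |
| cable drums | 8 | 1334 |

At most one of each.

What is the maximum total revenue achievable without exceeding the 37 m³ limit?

Solar modules + electronics pallets + hardware kits + ceramic tiles + cable drums uses 37 of the 37 m³ and totals 10237.

10237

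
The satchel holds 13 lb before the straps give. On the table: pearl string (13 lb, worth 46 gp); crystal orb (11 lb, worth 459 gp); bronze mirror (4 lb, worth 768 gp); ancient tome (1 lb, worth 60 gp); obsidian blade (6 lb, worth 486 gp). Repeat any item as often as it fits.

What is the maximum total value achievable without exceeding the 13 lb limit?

The ratio ordering already packs tightly: 3×bronze mirror + ancient tome, 13 lb, 2364.
That's the maximum — no swap from here does better than 2364.

2364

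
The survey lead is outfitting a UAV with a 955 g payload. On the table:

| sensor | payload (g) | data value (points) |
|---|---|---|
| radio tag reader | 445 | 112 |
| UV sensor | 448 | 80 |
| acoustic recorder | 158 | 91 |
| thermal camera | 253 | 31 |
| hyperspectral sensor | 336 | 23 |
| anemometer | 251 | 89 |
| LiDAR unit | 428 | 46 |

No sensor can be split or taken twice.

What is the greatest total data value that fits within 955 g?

292

Taking radio tag reader + acoustic recorder + anemometer: 854 g used, 292 in data value.
The closest alternative, UV sensor + acoustic recorder + anemometer, reaches only 260.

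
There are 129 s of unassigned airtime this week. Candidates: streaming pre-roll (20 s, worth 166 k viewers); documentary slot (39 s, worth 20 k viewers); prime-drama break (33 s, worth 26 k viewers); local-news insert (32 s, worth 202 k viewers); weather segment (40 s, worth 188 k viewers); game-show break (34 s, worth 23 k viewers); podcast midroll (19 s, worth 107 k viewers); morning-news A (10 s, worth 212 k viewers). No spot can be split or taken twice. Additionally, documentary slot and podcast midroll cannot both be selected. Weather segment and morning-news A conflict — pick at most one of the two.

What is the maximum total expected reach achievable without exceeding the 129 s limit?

713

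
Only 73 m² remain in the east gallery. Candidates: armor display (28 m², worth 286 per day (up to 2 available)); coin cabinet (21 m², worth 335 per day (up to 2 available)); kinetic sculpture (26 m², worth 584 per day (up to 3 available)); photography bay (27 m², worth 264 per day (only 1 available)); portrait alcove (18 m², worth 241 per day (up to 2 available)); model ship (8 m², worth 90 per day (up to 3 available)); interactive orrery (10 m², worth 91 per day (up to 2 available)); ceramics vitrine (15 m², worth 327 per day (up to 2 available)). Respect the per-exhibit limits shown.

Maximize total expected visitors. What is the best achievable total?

Filling by ratio: 2×kinetic sculpture + ceramics vitrine for 1495, with 6 m² left unused.
The 15 m² tied up in ceramics vitrine is better spent on coin cabinet — total rises to 1503 (73 m²).

1503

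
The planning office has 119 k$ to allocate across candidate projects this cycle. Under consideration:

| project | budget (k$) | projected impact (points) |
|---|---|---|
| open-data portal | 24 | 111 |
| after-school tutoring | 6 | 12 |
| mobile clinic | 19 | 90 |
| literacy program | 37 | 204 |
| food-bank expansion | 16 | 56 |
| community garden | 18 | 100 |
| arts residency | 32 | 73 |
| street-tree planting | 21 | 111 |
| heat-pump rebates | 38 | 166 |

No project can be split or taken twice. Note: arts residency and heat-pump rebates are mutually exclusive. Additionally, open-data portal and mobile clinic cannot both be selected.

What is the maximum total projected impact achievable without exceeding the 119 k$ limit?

Taking open-data portal + literacy program + food-bank expansion + community garden + street-tree planting: 116 k$ used, 582 in projected impact.
No other feasible combination exceeds 582.

582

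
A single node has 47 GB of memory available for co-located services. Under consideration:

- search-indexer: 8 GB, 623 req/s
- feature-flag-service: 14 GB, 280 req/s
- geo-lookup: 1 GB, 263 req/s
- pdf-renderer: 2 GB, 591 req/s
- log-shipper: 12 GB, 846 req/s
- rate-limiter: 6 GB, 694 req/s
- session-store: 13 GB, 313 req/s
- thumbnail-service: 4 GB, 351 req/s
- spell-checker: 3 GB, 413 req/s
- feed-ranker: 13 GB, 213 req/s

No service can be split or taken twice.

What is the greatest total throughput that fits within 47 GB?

3781

The ratio ordering already packs tightly: search-indexer + geo-lookup + pdf-renderer + log-shipper + rate-limiter + thumbnail-service + spell-checker, 36 GB, 3781.
No other feasible combination exceeds 3781.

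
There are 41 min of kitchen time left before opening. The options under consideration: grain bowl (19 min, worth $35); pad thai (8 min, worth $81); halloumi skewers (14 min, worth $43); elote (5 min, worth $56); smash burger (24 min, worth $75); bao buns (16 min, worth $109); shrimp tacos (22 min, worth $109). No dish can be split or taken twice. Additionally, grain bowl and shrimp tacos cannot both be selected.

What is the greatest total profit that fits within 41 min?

By profit per min: elote 11.20, pad thai 10.12, bao buns 6.81 lead.
The ratio ordering already packs tightly: pad thai + elote + bao buns, 29 min, 246.
That's the maximum — no feasible swap from here does better than 246.

246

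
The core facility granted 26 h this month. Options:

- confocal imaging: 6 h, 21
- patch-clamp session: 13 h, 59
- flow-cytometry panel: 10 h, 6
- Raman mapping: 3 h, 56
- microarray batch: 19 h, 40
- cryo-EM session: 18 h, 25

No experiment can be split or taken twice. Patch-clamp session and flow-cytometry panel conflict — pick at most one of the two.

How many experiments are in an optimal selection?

The maximum expected citations within 26 h is 136.
confocal imaging + patch-clamp session + Raman mapping hits 136 at 22 h.
All optima have 3 experiments.

3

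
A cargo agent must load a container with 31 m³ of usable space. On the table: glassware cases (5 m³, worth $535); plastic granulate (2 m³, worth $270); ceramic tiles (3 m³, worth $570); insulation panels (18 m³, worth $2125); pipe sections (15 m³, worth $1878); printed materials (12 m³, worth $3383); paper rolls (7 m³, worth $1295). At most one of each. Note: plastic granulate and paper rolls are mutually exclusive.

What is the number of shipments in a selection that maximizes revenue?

The maximum revenue within 31 m³ is 5831.
For example ceramic tiles + pipe sections + printed materials achieves it, using 30 m³.
Every optimal selection uses 3 shipments.

3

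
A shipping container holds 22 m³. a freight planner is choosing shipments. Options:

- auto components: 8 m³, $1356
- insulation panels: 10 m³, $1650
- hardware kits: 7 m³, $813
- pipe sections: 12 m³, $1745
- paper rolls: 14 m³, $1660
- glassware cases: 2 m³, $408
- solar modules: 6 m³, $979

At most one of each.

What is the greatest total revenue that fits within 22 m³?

3509

Filling by ratio: auto components + insulation panels + glassware cases for 3414, with 2 m³ left unused.
Replace insulation panels with pipe sections: the trade gains 95 net, giving 3509 at 22 m³.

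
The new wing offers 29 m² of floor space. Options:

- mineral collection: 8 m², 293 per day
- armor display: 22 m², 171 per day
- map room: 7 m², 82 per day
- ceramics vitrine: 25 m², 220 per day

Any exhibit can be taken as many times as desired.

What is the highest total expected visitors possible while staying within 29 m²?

By expected visitors per m²: mineral collection 36.62, map room 11.71, ceramics vitrine 8.80 lead.
3×mineral collection uses 24 of the 29 m² and totals 879.

879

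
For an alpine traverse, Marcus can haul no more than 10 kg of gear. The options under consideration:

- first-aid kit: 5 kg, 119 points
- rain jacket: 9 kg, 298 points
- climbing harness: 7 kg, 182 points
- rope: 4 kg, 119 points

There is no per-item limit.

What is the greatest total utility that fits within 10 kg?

Taking rain jacket: 9 kg used, 298 in utility.
Every other selection either busts 10 kg or fails to beat 298.

298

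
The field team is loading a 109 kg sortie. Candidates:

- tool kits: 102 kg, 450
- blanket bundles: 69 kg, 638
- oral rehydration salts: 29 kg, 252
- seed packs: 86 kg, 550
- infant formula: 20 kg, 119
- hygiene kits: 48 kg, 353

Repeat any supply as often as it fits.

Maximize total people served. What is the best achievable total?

Ranking by ratio (people served/kg): blanket bundles 9.25, oral rehydration salts 8.69, hygiene kits 7.35.
The ratio ordering already packs tightly: blanket bundles + oral rehydration salts, 98 kg, 890.
Every other selection either busts 109 kg or fails to beat 890.

890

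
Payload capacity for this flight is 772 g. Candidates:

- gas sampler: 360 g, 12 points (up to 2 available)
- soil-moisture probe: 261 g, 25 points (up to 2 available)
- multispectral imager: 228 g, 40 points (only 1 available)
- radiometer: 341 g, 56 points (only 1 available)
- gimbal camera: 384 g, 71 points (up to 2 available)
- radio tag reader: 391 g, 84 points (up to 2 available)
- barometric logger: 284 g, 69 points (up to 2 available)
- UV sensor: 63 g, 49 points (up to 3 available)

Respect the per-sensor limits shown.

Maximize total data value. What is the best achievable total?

285

Taking 2×barometric logger + 3×UV sensor: 757 g used, 285 in data value.
The spare 15 g is too small for any remaining sensor, and no exchange beats 285.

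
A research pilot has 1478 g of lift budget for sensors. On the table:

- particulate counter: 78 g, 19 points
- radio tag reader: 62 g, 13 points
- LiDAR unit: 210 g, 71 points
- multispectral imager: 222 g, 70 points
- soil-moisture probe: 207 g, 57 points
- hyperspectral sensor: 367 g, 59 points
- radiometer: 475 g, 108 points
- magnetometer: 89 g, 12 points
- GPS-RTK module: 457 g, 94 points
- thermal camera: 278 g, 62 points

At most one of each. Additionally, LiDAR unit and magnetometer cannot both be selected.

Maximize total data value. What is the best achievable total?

387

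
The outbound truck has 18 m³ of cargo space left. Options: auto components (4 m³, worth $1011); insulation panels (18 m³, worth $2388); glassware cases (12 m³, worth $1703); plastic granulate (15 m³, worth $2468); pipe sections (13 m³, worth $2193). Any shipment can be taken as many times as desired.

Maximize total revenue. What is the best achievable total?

Taking 4×auto components: 16 m³ used, 4044 in revenue.
Nothing else within 18 m³ beats 4044.

4044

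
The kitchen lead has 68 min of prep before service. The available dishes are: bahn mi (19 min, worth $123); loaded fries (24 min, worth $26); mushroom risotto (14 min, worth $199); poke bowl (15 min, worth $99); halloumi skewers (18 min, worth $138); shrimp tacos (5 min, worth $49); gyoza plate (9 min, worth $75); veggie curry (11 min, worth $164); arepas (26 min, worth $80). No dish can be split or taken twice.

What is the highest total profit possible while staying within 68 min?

675

Filling by ratio: mushroom risotto + halloumi skewers + shrimp tacos + gyoza plate + veggie curry for 625, with 11 min left unused.
Replace shrimp tacos with poke bowl: the trade gains 50 net, giving 675 at 67 min.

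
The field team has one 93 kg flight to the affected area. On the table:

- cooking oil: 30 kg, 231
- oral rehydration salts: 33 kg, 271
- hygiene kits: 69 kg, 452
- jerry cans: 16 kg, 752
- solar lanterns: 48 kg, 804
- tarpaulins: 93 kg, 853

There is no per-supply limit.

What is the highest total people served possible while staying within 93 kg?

3760

Taking 5×jerry cans: 80 kg used, 3760 in people served.
Every other selection either busts 93 kg or fails to beat 3760.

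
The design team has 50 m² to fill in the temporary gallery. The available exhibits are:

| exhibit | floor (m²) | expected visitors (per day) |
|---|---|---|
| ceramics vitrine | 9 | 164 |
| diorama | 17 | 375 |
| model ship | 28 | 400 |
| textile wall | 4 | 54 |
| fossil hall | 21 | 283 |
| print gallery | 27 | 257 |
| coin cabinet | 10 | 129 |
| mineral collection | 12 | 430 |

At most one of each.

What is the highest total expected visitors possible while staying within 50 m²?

1098

Filling by ratio: ceramics vitrine + diorama + textile wall + mineral collection for 1023, with 8 m² left unused.
The 4 m² tied up in textile wall is better spent on coin cabinet — total rises to 1098 (48 m²).
Nothing else within 50 m² beats 1098.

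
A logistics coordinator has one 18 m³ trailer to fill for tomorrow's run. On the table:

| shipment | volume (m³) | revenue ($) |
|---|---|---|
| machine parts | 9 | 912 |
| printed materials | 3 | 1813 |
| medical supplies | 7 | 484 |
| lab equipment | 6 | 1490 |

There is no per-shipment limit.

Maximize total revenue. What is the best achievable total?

Density check — printed materials 604.33, lab equipment 248.33, machine parts 101.33 are the best per m³.
6×printed materials uses 18 of the 18 m³ and totals 10878.
Nothing else within 18 m³ beats 10878.

10878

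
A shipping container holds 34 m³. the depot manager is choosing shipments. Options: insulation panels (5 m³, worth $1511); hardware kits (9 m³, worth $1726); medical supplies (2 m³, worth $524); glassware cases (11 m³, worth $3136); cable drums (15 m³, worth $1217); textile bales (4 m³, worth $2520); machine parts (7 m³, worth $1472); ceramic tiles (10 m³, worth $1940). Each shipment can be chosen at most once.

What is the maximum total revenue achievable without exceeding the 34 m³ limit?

9631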